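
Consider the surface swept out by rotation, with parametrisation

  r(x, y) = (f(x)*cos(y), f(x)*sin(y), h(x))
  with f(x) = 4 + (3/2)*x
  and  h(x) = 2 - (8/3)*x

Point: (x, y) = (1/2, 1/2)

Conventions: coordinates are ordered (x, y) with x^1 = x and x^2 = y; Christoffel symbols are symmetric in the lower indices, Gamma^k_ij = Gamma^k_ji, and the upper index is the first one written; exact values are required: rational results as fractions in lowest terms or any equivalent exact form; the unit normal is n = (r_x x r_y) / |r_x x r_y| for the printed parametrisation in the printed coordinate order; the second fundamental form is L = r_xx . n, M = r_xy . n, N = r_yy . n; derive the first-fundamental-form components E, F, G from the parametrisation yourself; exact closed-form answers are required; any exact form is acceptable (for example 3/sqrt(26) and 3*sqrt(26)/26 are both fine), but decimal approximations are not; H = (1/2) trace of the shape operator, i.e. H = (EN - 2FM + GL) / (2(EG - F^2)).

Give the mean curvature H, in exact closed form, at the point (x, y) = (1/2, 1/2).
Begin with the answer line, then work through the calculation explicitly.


Answer: H = -32*sqrt(337)/6403

f = 19/4, f' = 3/2, f'' = 0, h' = -8/3, h'' = 0
E = 337/36, F = 0, G = 361/16; answer radicand W^2 = 337/36
unnormalised second-form numerators: l = 0, m = 0, n = -38/3; L = l/sqrt(337/36), and similarly M = m/sqrt(W^2), N = n/sqrt(W^2)
H = (E*n - 2*F*m + G*l) / (2*(EG - F^2)*sqrt(W^2)); E*n - 2*F*m + G*l = -6403/54, EG - F^2 = 121657/576, so H = (-16/57)/sqrt(337/36)


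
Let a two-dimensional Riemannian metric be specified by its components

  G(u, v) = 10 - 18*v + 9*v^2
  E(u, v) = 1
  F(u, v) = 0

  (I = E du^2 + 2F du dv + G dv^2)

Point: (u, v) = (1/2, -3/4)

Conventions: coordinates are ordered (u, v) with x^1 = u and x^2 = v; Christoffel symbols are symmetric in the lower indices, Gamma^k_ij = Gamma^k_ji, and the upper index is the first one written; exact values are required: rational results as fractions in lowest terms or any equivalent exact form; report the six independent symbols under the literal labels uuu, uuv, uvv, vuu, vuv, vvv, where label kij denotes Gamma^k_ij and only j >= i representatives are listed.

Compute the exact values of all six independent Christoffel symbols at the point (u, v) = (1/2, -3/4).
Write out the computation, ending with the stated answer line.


E = 1, F = 0, G = 457/16 at the point
E_u = 0, E_v = 0, F_u = 0, F_v = 0, G_u = 0, G_v = -63/2
EG - F^2 = 457/16;  g^inv = (16/457) * [[457/16, 0], [0, 1]]
first-kind symbols [ij,l] = (1/2)(d_i g_jl + d_j g_il - d_l g_ij): [uu,u] = E_u/2 = 0, [uu,v] = F_u - E_v/2 = 0, [uv,u] = E_v/2 = 0, [uv,v] = G_u/2 = 0, [vv,u] = F_v - G_u/2 = 0, [vv,v] = G_v/2 = -63/4
Gamma^u_ij = (G*[ij,u] - F*[ij,v])/(EG - F^2), Gamma^v_ij = (E*[ij,v] - F*[ij,u])/(EG - F^2)

Answer: Gamma_uuu = 0, Gamma_uuv = 0, Gamma_uvv = 0, Gamma_vuu = 0, Gamma_vuv = 0, Gamma_vvv = -252/457


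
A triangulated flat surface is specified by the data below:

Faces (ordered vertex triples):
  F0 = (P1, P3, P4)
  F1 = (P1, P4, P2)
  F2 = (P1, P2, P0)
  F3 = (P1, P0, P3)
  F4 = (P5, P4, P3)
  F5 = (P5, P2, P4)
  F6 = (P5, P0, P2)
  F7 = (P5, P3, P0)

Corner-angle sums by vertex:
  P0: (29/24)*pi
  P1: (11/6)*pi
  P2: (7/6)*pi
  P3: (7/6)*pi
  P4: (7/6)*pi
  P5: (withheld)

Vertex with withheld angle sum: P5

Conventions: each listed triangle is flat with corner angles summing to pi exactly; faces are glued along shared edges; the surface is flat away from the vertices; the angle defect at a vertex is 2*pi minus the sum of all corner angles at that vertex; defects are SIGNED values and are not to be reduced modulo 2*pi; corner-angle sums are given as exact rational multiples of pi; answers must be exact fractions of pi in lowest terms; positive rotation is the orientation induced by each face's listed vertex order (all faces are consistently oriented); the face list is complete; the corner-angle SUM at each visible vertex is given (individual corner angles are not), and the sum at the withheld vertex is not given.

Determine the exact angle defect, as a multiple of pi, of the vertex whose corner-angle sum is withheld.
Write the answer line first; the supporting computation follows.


Answer: defect(P5) = (13/24)*pi

V = 6, E = 12, F = 8; chi = V - E + F = 2
Gauss-Bonnet: total defect = 2*pi*chi = 4*pi; visible defects sum to (83/24)*pi


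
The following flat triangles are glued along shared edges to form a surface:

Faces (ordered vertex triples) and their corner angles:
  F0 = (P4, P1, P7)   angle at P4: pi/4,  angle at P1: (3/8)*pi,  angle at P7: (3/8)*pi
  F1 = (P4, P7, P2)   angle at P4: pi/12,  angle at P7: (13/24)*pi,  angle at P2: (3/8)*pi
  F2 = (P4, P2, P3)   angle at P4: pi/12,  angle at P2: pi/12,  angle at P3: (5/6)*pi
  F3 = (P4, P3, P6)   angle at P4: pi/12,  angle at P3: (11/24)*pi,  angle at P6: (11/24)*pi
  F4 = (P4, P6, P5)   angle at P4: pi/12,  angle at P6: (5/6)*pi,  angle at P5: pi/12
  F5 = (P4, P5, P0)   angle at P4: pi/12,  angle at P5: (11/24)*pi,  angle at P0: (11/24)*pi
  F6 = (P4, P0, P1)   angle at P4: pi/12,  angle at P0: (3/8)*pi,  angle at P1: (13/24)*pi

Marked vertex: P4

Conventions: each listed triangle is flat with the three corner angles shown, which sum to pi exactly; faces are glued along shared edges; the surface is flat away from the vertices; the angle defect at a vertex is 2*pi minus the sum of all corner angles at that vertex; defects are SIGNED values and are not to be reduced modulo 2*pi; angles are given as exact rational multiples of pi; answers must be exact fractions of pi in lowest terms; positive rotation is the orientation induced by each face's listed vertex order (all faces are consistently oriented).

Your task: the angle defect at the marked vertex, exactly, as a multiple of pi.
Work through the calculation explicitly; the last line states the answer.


Sum of corner angles at P4: (3/4)*pi
defect = 2*pi - (3/4)*pi

Answer: defect(P4) = (5/4)*pi


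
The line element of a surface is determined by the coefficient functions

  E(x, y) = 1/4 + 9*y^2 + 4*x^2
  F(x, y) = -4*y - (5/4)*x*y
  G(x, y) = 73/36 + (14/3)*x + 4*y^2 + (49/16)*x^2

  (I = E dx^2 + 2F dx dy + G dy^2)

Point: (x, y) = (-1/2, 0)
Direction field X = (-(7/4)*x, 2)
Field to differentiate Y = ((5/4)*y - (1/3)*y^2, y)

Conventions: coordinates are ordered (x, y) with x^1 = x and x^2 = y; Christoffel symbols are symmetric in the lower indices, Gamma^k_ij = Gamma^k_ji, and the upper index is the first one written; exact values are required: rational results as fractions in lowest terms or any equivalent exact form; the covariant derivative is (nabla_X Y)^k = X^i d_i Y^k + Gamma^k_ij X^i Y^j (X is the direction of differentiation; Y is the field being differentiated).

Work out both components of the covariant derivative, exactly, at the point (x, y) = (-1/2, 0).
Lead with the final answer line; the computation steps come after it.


Answer: (nabla_X Y)^x = 5/2, (nabla_X Y)^y = 2

E = 5/4, F = 0, G = 265/576 at the point
E_x = -4, E_y = 0, F_x = 0, F_y = -27/8, G_x = 77/48, G_y = 0
EG - F^2 = 1325/2304;  g^inv = (2304/1325) * [[265/576, 0], [0, 5/4]]
first-kind symbols [ij,l] = (1/2)(d_i g_jl + d_j g_il - d_l g_ij): [xx,x] = E_x/2 = -2, [xx,y] = F_x - E_y/2 = 0, [xy,x] = E_y/2 = 0, [xy,y] = G_x/2 = 77/96, [yy,x] = F_y - G_x/2 = -401/96, [yy,y] = G_y/2 = 0
Gamma^x_ij = (G*[ij,x] - F*[ij,y])/(EG - F^2), Gamma^y_ij = (E*[ij,y] - F*[ij,x])/(EG - F^2)
Gamma_xxx = -8/5, Gamma_xxy = 0, Gamma_xyy = -401/120, Gamma_yxx = 0, Gamma_yxy = 462/265, Gamma_yyy = 0
X = (7/8, 2), Y = (0, 0) at the point


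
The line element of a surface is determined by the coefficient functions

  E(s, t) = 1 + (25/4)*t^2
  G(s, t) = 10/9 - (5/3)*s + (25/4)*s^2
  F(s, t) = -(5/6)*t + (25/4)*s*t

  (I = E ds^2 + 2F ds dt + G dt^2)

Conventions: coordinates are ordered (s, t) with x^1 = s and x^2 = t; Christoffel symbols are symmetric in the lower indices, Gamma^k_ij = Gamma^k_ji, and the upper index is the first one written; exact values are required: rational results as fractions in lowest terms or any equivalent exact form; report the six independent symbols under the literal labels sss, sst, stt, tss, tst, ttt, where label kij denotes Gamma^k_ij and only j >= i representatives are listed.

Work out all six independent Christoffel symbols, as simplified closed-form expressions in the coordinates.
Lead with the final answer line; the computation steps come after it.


Answer: Gamma_sss = 0, Gamma_sst = 45*t/(45*s^2 - 12*s + 45*t^2 + 8), Gamma_stt = 0, Gamma_tss = 0, Gamma_tst = (45*s - 6)/(45*s^2 - 12*s + 45*t^2 + 8), Gamma_ttt = 0

E = 1 + (25/4)*t^2; F = -(5/6)*t + (25/4)*s*t; G = 10/9 - (5/3)*s + (25/4)*s^2
Gamma^k_ij = (1/2) g^{kl} (d_i g_jl + d_j g_il - d_l g_ij), with g^inv = (1/(EG-F^2)) [[G, -F], [-F, E]]
first partials: E_s = 0, E_t = (25/2)*t, F_s = (25/4)*t, F_t = -5/6 + (25/4)*s, G_s = -5/3 + (25/2)*s, G_t = 0
D = EG - F^2 = 10/9 - (5/3)*s + (25/4)*t^2 + (25/4)*s^2
expanded: Gamma^s_ss = (G E_s - 2F F_s + F E_t)/(2D), Gamma^s_st = (G E_t - F G_s)/(2D), Gamma^s_tt = (2G F_t - G G_s - F G_t)/(2D), Gamma^t_ss = (2E F_s - E E_t - F E_s)/(2D), Gamma^t_st = (E G_s - F E_t)/(2D), Gamma^t_tt = (E G_t - 2F F_t + F G_s)/(2D); substitute and cancel common factors


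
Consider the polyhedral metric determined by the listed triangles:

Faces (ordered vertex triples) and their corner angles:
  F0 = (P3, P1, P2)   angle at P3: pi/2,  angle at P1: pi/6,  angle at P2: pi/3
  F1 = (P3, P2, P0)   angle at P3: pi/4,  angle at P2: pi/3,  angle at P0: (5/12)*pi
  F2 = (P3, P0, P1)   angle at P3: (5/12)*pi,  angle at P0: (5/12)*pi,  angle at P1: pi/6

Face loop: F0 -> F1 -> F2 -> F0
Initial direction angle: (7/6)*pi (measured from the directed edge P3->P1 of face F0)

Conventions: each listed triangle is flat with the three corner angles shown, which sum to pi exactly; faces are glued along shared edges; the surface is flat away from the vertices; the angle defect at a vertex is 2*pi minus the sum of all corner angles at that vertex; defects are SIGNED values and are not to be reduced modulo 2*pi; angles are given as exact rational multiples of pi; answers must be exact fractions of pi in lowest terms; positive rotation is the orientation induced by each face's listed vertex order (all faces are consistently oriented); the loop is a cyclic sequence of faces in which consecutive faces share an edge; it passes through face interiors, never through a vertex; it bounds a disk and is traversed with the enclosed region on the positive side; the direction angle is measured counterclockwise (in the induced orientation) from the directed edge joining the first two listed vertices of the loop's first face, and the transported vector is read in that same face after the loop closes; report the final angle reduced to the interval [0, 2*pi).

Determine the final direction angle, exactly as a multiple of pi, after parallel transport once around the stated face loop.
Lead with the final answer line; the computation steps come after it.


Answer: final direction angle = 0

enclosed vertex P3: corner angles sum to (7/6)*pi, defect = 2*pi - (7/6)*pi = (5/6)*pi
holonomy = initial angle + sum of enclosed defects (mod 2*pi), positive in the induced orientation
final angle = (7/6)*pi + (5/6)*pi = 0 (mod 2*pi)


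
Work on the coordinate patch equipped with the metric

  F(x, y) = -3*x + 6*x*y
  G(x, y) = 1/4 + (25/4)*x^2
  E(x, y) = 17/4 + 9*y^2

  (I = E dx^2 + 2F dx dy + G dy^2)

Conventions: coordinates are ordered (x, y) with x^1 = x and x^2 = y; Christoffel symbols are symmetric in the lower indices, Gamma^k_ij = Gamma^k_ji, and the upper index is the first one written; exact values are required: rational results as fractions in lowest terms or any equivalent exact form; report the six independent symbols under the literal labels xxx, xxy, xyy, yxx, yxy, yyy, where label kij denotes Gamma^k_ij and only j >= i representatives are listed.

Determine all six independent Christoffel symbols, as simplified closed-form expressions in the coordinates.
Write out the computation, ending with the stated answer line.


E = 17/4 + 9*y^2; F = -3*x + 6*x*y; G = 1/4 + (25/4)*x^2
Gamma^k_ij = (1/2) g^{kl} (d_i g_jl + d_j g_il - d_l g_ij), with g^inv = (1/(EG-F^2)) [[G, -F], [-F, E]]
first partials: E_x = 0, E_y = 18*y, F_x = -3 + 6*y, F_y = 6*x, G_x = (25/2)*x, G_y = 0
D = EG - F^2 = 17/16 + (9/4)*y^2 + (281/16)*x^2 + 36*x^2*y + (81/4)*x^2*y^2
expanded: Gamma^x_xx = (G E_x - 2F F_x + F E_y)/(2D), Gamma^x_xy = (G E_y - F G_x)/(2D), Gamma^x_yy = (2G F_y - G G_x - F G_y)/(2D), Gamma^y_xx = (2E F_x - E E_y - F E_x)/(2D), Gamma^y_xy = (E G_x - F E_y)/(2D), Gamma^y_yy = (E G_y - 2F F_y + F G_x)/(2D); substitute and cancel common factors

Answer: Gamma_xxx = (288*x*y^2 + 144*x*y - 144*x)/(324*x^2*y^2 + 576*x^2*y + 281*x^2 + 36*y^2 + 17), Gamma_xxy = (300*x^2*y + 300*x^2 + 36*y)/(324*x^2*y^2 + 576*x^2*y + 281*x^2 + 36*y^2 + 17), Gamma_xyy = (-25*x^3 - x)/(324*x^2*y^2 + 576*x^2*y + 281*x^2 + 36*y^2 + 17), Gamma_yxx = (-432*y^3 - 432*y^2 - 204*y - 204)/(324*x^2*y^2 + 576*x^2*y + 281*x^2 + 36*y^2 + 17), Gamma_yxy = (36*x*y^2 + 432*x*y + 425*x)/(324*x^2*y^2 + 576*x^2*y + 281*x^2 + 36*y^2 + 17), Gamma_yyy = (24*x^2*y - 12*x^2)/(324*x^2*y^2 + 576*x^2*y + 281*x^2 + 36*y^2 + 17)


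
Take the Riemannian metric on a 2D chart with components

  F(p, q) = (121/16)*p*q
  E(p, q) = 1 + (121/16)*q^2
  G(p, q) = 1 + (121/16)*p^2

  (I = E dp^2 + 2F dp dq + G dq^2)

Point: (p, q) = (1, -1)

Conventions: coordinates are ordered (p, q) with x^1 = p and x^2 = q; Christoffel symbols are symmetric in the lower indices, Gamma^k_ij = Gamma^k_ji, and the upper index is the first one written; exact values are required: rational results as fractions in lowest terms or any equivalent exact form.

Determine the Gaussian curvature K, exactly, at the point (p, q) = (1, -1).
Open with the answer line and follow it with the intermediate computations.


Answer: K = -484/16641

E = 137/16, F = -121/16, G = 137/16, EG - F^2 = 129/8 at the point
E_p = 0, E_q = -121/8, F_p = -121/16, F_q = 121/16, G_p = 121/8, G_q = 0
E_qq = 121/8, F_pq = 121/16, G_pp = 121/8
The intrinsic route: Brioschi's K = (det M1 - det M2)/(EG - F^2)^2.
M1 = [[-E_qq/2 + F_pq - G_pp/2, E_p/2, F_p - E_q/2], [F_q - G_p/2, E, F], [G_q/2, F, G]] = [[-121/16, 0, 0], [0, 137/16, -121/16], [0, -121/16, 137/16]]; det M1 = -15609/128
M2 = [[0, E_q/2, G_p/2], [E_q/2, E, F], [G_p/2, F, G]] = [[0, -121/16, 121/16], [-121/16, 137/16, -121/16], [121/16, -121/16, 137/16]]; det M2 = -14641/128
det M1 - det M2 = -121/16; K = -121/16 / (129/8)^2 = -484/16641


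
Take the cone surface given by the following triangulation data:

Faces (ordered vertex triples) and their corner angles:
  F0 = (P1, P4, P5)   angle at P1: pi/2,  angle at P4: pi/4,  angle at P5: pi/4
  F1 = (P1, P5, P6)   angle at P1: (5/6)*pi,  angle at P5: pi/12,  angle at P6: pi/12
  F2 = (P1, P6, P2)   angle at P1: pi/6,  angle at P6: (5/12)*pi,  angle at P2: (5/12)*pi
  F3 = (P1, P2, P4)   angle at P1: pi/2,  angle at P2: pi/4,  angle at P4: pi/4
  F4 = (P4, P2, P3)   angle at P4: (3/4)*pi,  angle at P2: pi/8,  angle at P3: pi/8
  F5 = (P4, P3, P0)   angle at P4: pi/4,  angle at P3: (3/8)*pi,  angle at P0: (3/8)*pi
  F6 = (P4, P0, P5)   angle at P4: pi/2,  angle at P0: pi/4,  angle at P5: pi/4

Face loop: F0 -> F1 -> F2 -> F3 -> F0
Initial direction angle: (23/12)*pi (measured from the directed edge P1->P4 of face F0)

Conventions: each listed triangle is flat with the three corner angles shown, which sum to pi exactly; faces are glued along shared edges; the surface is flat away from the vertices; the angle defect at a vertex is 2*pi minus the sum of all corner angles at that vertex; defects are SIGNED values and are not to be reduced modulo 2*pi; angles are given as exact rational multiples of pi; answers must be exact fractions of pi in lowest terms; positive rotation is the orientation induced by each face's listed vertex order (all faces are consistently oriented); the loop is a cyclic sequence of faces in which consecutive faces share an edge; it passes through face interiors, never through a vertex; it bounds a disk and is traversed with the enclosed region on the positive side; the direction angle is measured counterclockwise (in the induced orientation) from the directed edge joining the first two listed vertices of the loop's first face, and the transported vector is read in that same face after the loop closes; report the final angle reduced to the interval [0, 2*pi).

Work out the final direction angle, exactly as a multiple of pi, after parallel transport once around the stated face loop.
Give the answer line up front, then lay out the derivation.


Answer: final direction angle = (23/12)*pi

enclosed vertex P1: corner angles sum to 2*pi, defect = 2*pi - 2*pi = 0
by Gauss-Bonnet the loop rotates the vector by the enclosed defect sum (positive orientation, mod 2*pi)
final angle = (23/12)*pi + 0 = (23/12)*pi (mod 2*pi)


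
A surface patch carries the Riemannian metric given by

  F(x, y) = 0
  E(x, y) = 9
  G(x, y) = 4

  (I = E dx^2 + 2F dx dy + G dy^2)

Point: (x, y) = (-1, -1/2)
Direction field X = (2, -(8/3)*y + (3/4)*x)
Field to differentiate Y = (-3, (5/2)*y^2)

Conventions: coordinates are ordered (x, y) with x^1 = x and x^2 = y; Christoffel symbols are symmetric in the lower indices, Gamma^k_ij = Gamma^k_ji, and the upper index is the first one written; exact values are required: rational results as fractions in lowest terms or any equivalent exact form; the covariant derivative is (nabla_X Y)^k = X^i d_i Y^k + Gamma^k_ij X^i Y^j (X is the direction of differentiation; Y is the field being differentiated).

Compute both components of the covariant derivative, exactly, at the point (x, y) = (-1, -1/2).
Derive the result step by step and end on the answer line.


E = 9, F = 0, G = 4 at the point
E_x = 0, E_y = 0, F_x = 0, F_y = 0, G_x = 0, G_y = 0
EG - F^2 = 36;  g^inv = (1/36) * [[4, 0], [0, 9]]
first-kind symbols [ij,l] = (1/2)(d_i g_jl + d_j g_il - d_l g_ij): [xx,x] = E_x/2 = 0, [xx,y] = F_x - E_y/2 = 0, [xy,x] = E_y/2 = 0, [xy,y] = G_x/2 = 0, [yy,x] = F_y - G_x/2 = 0, [yy,y] = G_y/2 = 0
Gamma^x_ij = (G*[ij,x] - F*[ij,y])/(EG - F^2), Gamma^y_ij = (E*[ij,y] - F*[ij,x])/(EG - F^2)
Gamma_xxx = 0, Gamma_xxy = 0, Gamma_xyy = 0, Gamma_yxx = 0, Gamma_yxy = 0, Gamma_yyy = 0
X = (2, 7/12), Y = (-3, 5/8) at the point

Answer: (nabla_X Y)^x = 0, (nabla_X Y)^y = -35/24


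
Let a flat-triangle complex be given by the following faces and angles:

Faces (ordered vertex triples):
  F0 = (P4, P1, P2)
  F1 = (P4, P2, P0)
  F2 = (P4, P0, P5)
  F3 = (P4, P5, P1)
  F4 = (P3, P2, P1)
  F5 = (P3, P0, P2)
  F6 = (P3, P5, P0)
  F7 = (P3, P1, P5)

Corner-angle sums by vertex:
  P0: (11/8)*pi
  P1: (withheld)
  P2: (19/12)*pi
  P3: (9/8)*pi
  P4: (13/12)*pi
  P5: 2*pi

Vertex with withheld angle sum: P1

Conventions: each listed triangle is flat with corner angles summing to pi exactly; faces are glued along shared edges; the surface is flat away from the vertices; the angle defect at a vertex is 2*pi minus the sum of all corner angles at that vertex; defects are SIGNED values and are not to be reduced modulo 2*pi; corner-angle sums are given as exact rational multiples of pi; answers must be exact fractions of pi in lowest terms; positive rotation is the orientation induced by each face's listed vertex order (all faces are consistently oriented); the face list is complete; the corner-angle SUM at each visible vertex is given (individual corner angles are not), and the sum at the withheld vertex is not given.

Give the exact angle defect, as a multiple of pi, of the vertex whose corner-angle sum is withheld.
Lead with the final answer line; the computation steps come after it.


Answer: defect(P1) = (7/6)*pi

V = 6, E = 12, F = 8; chi = V - E + F = 2
Gauss-Bonnet: total defect = 2*pi*chi = 4*pi; visible defects sum to (17/6)*pi


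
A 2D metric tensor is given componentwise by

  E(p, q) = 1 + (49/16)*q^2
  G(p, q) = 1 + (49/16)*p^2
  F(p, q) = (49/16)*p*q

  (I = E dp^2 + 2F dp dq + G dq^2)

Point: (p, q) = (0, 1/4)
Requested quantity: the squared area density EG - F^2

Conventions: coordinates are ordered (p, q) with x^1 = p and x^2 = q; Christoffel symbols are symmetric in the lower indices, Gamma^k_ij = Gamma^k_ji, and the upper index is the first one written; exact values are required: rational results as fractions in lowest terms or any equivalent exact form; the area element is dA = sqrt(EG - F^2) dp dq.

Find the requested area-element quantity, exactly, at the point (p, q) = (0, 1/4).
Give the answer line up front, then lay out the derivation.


Answer: EG - F^2 = 305/256

E = 305/256, F = 0, G = 1; EG - F^2 = 305/256


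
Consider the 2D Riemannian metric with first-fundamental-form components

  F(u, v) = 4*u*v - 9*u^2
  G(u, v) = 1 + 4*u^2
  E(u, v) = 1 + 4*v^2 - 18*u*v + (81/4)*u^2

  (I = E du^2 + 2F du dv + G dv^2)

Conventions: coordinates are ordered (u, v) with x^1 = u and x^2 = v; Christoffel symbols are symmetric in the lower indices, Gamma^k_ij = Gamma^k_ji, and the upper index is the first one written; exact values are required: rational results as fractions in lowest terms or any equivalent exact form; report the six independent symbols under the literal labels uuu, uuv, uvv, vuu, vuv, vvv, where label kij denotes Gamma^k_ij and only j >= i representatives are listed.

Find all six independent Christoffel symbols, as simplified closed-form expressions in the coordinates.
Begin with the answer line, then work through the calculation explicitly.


Answer: Gamma_uuu = (81*u - 36*v)/(97*u^2 - 72*u*v + 16*v^2 + 4), Gamma_uuv = (-36*u + 16*v)/(97*u^2 - 72*u*v + 16*v^2 + 4), Gamma_uvv = 0, Gamma_vuu = -36*u/(97*u^2 - 72*u*v + 16*v^2 + 4), Gamma_vuv = 16*u/(97*u^2 - 72*u*v + 16*v^2 + 4), Gamma_vvv = 0

E = 1 + 4*v^2 - 18*u*v + (81/4)*u^2; F = 4*u*v - 9*u^2; G = 1 + 4*u^2
Gamma^k_ij = (1/2) g^{kl} (d_i g_jl + d_j g_il - d_l g_ij), with g^inv = (1/(EG-F^2)) [[G, -F], [-F, E]]
first partials: E_u = -18*v + (81/2)*u, E_v = 8*v - 18*u, F_u = 4*v - 18*u, F_v = 4*u, G_u = 8*u, G_v = 0
D = EG - F^2 = 1 + 4*v^2 - 18*u*v + (97/4)*u^2
expanded: Gamma^u_uu = (G E_u - 2F F_u + F E_v)/(2D), Gamma^u_uv = (G E_v - F G_u)/(2D), Gamma^u_vv = (2G F_v - G G_u - F G_v)/(2D), Gamma^v_uu = (2E F_u - E E_v - F E_u)/(2D), Gamma^v_uv = (E G_u - F E_v)/(2D), Gamma^v_vv = (E G_v - 2F F_v + F G_u)/(2D); substitute and cancel common factors


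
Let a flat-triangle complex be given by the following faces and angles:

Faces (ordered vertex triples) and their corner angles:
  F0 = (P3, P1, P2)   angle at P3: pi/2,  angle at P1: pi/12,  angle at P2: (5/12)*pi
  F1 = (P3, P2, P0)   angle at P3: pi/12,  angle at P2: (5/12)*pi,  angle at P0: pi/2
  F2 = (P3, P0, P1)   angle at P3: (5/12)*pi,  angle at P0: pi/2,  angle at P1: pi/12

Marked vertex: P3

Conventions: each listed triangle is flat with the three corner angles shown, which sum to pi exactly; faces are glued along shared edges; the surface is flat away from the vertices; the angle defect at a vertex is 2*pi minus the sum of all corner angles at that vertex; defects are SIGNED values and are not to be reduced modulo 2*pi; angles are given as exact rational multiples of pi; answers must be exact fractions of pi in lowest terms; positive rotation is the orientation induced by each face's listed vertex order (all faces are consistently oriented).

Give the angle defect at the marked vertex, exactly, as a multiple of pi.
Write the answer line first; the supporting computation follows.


Answer: defect(P3) = pi

Sum of corner angles at P3: pi
defect = 2*pi - pi


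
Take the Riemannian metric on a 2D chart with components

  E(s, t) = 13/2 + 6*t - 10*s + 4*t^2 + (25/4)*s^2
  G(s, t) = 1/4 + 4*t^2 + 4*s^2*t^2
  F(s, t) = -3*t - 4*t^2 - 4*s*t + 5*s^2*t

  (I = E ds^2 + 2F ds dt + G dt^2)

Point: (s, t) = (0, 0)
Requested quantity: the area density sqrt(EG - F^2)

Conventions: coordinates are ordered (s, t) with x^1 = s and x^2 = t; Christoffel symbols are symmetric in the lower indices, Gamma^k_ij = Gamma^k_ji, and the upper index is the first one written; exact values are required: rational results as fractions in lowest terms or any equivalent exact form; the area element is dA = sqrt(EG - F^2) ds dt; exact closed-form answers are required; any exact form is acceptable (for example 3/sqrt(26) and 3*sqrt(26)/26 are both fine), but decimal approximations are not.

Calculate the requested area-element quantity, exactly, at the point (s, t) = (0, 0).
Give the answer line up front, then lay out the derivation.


Answer: sqrt(EG - F^2) = sqrt(26)/4

E = 13/2, F = 0, G = 1/4; EG - F^2 = 13/8


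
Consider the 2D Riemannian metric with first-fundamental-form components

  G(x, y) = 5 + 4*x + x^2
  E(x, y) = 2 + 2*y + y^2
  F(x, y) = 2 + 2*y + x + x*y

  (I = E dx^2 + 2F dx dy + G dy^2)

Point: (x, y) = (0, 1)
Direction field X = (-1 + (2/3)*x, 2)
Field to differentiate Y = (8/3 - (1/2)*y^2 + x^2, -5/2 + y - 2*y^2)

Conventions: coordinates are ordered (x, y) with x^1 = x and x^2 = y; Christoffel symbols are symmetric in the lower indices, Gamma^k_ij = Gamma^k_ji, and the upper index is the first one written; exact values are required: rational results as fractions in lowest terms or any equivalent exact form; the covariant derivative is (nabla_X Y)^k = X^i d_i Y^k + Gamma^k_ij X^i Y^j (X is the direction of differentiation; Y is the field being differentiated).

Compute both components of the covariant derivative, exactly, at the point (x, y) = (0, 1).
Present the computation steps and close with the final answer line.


E = 5, F = 4, G = 5 at the point
E_x = 0, E_y = 4, F_x = 2, F_y = 2, G_x = 4, G_y = 0
EG - F^2 = 9;  g^inv = (1/9) * [[5, -4], [-4, 5]]
first-kind symbols [ij,l] = (1/2)(d_i g_jl + d_j g_il - d_l g_ij): [xx,x] = E_x/2 = 0, [xx,y] = F_x - E_y/2 = 0, [xy,x] = E_y/2 = 2, [xy,y] = G_x/2 = 2, [yy,x] = F_y - G_x/2 = 0, [yy,y] = G_y/2 = 0
Gamma^x_ij = (G*[ij,x] - F*[ij,y])/(EG - F^2), Gamma^y_ij = (E*[ij,y] - F*[ij,x])/(EG - F^2)
Gamma_xxx = 0, Gamma_xxy = 2/9, Gamma_xyy = 0, Gamma_yxx = 0, Gamma_yxy = 2/9, Gamma_yyy = 0
X = (-1, 2), Y = (13/6, -7/2) at the point

Answer: (nabla_X Y)^x = -7/27, (nabla_X Y)^y = -115/27


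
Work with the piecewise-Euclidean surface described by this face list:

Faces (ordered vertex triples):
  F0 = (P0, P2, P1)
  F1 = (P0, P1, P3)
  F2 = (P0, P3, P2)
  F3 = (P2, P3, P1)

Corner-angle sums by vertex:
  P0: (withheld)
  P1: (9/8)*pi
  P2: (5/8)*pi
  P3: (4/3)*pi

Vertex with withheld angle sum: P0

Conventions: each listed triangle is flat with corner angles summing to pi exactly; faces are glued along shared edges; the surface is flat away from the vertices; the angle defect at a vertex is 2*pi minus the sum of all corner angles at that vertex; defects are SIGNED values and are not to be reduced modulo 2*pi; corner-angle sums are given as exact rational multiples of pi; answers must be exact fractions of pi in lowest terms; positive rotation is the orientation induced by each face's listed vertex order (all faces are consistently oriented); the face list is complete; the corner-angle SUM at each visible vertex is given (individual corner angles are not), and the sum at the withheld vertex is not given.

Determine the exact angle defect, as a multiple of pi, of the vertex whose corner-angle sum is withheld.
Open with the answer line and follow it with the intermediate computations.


Answer: defect(P0) = (13/12)*pi

V = 4, E = 6, F = 4; chi = V - E + F = 2
Gauss-Bonnet: total defect = 2*pi*chi = 4*pi; visible defects sum to (35/12)*pi


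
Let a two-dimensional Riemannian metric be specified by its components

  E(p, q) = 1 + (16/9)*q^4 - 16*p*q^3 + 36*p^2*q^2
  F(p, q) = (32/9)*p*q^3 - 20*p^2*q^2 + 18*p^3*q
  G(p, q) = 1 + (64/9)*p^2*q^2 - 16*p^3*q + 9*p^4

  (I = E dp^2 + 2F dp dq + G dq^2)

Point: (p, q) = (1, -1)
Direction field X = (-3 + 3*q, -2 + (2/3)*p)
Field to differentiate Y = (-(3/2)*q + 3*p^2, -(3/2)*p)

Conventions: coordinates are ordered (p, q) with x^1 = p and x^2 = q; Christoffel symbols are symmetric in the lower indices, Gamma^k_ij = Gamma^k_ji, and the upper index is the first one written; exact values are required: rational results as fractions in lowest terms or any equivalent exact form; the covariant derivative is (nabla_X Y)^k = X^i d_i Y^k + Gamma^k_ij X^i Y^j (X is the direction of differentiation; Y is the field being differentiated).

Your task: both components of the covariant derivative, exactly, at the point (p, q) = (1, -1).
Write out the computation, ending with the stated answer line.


E = 493/9, F = -374/9, G = 298/9 at the point
E_p = 88, E_q = -1144/9, F_p = -878/9, F_q = 206/3, G_p = 884/9, G_q = -272/9
EG - F^2 = 782/9;  g^inv = (9/782) * [[298/9, 374/9], [374/9, 493/9]]
first-kind symbols [ij,l] = (1/2)(d_i g_jl + d_j g_il - d_l g_ij): [pp,p] = E_p/2 = 44, [pp,q] = F_p - E_q/2 = -34, [pq,p] = E_q/2 = -572/9, [pq,q] = G_p/2 = 442/9, [qq,p] = F_q - G_p/2 = 176/9, [qq,q] = G_q/2 = -136/9
Gamma^p_ij = (G*[ij,p] - F*[ij,q])/(EG - F^2), Gamma^q_ij = (E*[ij,q] - F*[ij,p])/(EG - F^2)
Gamma_ppp = 198/391, Gamma_ppq = -286/391, Gamma_pqq = 88/391, Gamma_qpp = -9/23, Gamma_qpq = 13/23, Gamma_qqq = -4/23
X = (-6, -4/3), Y = (9/2, -3/2) at the point

Answer: (nabla_X Y)^p = -19322/391, (nabla_X Y)^q = 481/23


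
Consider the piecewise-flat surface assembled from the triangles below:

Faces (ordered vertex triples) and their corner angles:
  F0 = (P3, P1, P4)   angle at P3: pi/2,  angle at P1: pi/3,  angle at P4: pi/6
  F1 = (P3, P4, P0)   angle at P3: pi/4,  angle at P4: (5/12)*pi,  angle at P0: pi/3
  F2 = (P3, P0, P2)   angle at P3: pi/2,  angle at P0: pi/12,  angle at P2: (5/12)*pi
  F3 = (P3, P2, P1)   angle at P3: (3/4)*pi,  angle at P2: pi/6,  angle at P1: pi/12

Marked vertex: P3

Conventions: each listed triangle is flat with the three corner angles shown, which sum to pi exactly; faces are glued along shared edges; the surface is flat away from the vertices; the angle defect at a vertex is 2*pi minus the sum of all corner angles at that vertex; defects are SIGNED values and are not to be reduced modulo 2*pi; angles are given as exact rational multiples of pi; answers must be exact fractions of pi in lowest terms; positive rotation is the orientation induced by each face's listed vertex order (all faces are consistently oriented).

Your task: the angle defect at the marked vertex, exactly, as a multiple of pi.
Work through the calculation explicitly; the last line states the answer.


Sum of corner angles at P3: 2*pi
defect = 2*pi - 2*pi

Answer: defect(P3) = 0


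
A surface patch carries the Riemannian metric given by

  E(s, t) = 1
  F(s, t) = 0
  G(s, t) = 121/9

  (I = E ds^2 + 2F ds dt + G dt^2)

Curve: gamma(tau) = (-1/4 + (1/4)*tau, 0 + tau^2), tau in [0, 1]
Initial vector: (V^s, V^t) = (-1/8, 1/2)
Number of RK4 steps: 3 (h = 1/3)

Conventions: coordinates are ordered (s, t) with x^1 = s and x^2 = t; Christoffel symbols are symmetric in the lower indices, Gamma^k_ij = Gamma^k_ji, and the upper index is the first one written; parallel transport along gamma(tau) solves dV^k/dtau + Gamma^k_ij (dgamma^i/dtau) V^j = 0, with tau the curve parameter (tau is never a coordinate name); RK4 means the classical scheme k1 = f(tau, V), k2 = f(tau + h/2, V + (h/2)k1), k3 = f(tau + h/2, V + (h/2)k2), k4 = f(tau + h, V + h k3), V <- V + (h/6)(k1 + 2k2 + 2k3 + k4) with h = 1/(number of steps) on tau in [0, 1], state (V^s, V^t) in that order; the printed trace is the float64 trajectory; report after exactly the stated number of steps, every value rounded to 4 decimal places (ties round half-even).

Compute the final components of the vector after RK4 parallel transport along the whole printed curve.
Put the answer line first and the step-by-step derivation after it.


Answer: V^s = -0.1250, V^t = 0.5000

gamma'(tau) = (1/4, 2*tau); f(tau, V)^k = -Gamma^k_ij(gamma(tau)) gamma'^i(tau) V^j; h = 1/3; intermediate values shown to 6 dp
curve data and Christoffel symbols at the stage parameters:
  tau = 0.000000: gamma = (-0.250000, 0.000000), gamma' = (0.250000, 0.000000); Gamma_sss = 0.000000, Gamma_sst = 0.000000, Gamma_stt = 0.000000, Gamma_tss = 0.000000, Gamma_tst = 0.000000, Gamma_ttt = 0.000000
  tau = 0.166667: gamma = (-0.208333, 0.027778), gamma' = (0.250000, 0.333333); Gamma_sss = 0.000000, Gamma_sst = 0.000000, Gamma_stt = 0.000000, Gamma_tss = 0.000000, Gamma_tst = 0.000000, Gamma_ttt = 0.000000
  tau = 0.333333: gamma = (-0.166667, 0.111111), gamma' = (0.250000, 0.666667); Gamma_sss = 0.000000, Gamma_sst = 0.000000, Gamma_stt = 0.000000, Gamma_tss = 0.000000, Gamma_tst = 0.000000, Gamma_ttt = 0.000000
  tau = 0.500000: gamma = (-0.125000, 0.250000), gamma' = (0.250000, 1.000000); Gamma_sss = 0.000000, Gamma_sst = 0.000000, Gamma_stt = 0.000000, Gamma_tss = 0.000000, Gamma_tst = 0.000000, Gamma_ttt = 0.000000
  tau = 0.666667: gamma = (-0.083333, 0.444444), gamma' = (0.250000, 1.333333); Gamma_sss = 0.000000, Gamma_sst = 0.000000, Gamma_stt = 0.000000, Gamma_tss = 0.000000, Gamma_tst = 0.000000, Gamma_ttt = 0.000000
  tau = 0.833333: gamma = (-0.041667, 0.694444), gamma' = (0.250000, 1.666667); Gamma_sss = 0.000000, Gamma_sst = 0.000000, Gamma_stt = 0.000000, Gamma_tss = 0.000000, Gamma_tst = 0.000000, Gamma_ttt = 0.000000
  tau = 1.000000: gamma = (0.000000, 1.000000), gamma' = (0.250000, 2.000000); Gamma_sss = 0.000000, Gamma_sst = 0.000000, Gamma_stt = 0.000000, Gamma_tss = 0.000000, Gamma_tst = 0.000000, Gamma_ttt = 0.000000
step 0: V^s = -0.1250, V^t = 0.5000
step 1: k1 = (0.000000, 0.000000), k2 = (0.000000, 0.000000), k3 = (0.000000, 0.000000), k4 = (0.000000, 0.000000); V <- V + (h/6)(k1 + 2k2 + 2k3 + k4): V^s = -0.1250, V^t = 0.5000
step 2: k1 = (0.000000, 0.000000), k2 = (0.000000, 0.000000), k3 = (0.000000, 0.000000), k4 = (0.000000, 0.000000); V <- V + (h/6)(k1 + 2k2 + 2k3 + k4): V^s = -0.1250, V^t = 0.5000
step 3: k1 = (0.000000, 0.000000), k2 = (0.000000, 0.000000), k3 = (0.000000, 0.000000), k4 = (0.000000, 0.000000); V <- V + (h/6)(k1 + 2k2 + 2k3 + k4): V^s = -0.1250, V^t = 0.5000


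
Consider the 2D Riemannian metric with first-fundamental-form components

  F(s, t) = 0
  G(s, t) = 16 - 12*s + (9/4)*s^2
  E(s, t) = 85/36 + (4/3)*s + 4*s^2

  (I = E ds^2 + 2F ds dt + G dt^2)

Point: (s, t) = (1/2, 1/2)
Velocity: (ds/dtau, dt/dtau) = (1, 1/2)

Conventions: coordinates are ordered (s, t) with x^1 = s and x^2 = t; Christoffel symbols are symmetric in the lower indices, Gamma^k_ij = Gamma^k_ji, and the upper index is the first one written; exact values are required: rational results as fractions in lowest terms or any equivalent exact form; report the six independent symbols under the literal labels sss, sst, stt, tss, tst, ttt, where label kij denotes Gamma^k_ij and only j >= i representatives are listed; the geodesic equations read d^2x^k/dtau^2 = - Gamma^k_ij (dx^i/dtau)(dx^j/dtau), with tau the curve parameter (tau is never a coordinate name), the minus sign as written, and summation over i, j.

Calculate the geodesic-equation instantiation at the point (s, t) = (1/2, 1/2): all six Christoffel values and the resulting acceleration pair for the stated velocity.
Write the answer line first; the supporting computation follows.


Answer: Gamma_sss = 96/145, Gamma_sst = 0, Gamma_stt = 351/290, Gamma_tss = 0, Gamma_tst = -6/13, Gamma_ttt = 0; accelerations (d^2s/dtau^2, d^2t/dtau^2) = (-1119/1160, 6/13)

E = 145/36, F = 0, G = 169/16 at the point
E_s = 16/3, E_t = 0, F_s = 0, F_t = 0, G_s = -39/4, G_t = 0
EG - F^2 = 24505/576;  g^inv = (576/24505) * [[169/16, 0], [0, 145/36]]
first-kind symbols [ij,l] = (1/2)(d_i g_jl + d_j g_il - d_l g_ij): [ss,s] = E_s/2 = 8/3, [ss,t] = F_s - E_t/2 = 0, [st,s] = E_t/2 = 0, [st,t] = G_s/2 = -39/8, [tt,s] = F_t - G_s/2 = 39/8, [tt,t] = G_t/2 = 0
Gamma^s_ij = (G*[ij,s] - F*[ij,t])/(EG - F^2), Gamma^t_ij = (E*[ij,t] - F*[ij,s])/(EG - F^2)
Gamma_sss = 96/145, Gamma_sst = 0, Gamma_stt = 351/290, Gamma_tss = 0, Gamma_tst = -6/13, Gamma_ttt = 0
d^2s/dtau^2 = -(Gamma_sss*(1)^2 + 2*Gamma_sst*(1)*(1/2) + Gamma_stt*(1/2)^2) = -1119/1160
d^2t/dtau^2 = -(Gamma_tss*(1)^2 + 2*Gamma_tst*(1)*(1/2) + Gamma_ttt*(1/2)^2) = 6/13


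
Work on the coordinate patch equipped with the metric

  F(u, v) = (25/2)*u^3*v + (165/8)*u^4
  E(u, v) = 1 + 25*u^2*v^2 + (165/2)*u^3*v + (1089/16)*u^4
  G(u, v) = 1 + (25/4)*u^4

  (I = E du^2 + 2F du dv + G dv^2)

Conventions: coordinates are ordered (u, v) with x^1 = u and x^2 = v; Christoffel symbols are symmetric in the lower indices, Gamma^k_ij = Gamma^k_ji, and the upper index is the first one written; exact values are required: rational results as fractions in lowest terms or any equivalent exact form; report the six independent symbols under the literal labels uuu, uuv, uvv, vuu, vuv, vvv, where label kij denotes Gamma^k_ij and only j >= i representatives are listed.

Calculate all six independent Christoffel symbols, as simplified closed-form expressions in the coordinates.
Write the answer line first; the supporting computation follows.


Answer: Gamma_uuu = (2178*u^3 + 1980*u^2*v + 400*u*v^2)/(1189*u^4 + 1320*u^3*v + 400*u^2*v^2 + 16), Gamma_uuv = (660*u^3 + 400*u^2*v)/(1189*u^4 + 1320*u^3*v + 400*u^2*v^2 + 16), Gamma_uvv = 0, Gamma_vuu = (660*u^3 + 200*u^2*v)/(1189*u^4 + 1320*u^3*v + 400*u^2*v^2 + 16), Gamma_vuv = 200*u^3/(1189*u^4 + 1320*u^3*v + 400*u^2*v^2 + 16), Gamma_vvv = 0

E = 1 + 25*u^2*v^2 + (165/2)*u^3*v + (1089/16)*u^4; F = (25/2)*u^3*v + (165/8)*u^4; G = 1 + (25/4)*u^4
Gamma^k_ij = (1/2) g^{kl} (d_i g_jl + d_j g_il - d_l g_ij), with g^inv = (1/(EG-F^2)) [[G, -F], [-F, E]]
first partials: E_u = 50*u*v^2 + (495/2)*u^2*v + (1089/4)*u^3, E_v = 50*u^2*v + (165/2)*u^3, F_u = (75/2)*u^2*v + (165/2)*u^3, F_v = (25/2)*u^3, G_u = 25*u^3, G_v = 0
D = EG - F^2 = 1 + 25*u^2*v^2 + (165/2)*u^3*v + (1189/16)*u^4
expanded: Gamma^u_uu = (G E_u - 2F F_u + F E_v)/(2D), Gamma^u_uv = (G E_v - F G_u)/(2D), Gamma^u_vv = (2G F_v - G G_u - F G_v)/(2D), Gamma^v_uu = (2E F_u - E E_v - F E_u)/(2D), Gamma^v_uv = (E G_u - F E_v)/(2D), Gamma^v_vv = (E G_v - 2F F_v + F G_u)/(2D); substitute and cancel common factors


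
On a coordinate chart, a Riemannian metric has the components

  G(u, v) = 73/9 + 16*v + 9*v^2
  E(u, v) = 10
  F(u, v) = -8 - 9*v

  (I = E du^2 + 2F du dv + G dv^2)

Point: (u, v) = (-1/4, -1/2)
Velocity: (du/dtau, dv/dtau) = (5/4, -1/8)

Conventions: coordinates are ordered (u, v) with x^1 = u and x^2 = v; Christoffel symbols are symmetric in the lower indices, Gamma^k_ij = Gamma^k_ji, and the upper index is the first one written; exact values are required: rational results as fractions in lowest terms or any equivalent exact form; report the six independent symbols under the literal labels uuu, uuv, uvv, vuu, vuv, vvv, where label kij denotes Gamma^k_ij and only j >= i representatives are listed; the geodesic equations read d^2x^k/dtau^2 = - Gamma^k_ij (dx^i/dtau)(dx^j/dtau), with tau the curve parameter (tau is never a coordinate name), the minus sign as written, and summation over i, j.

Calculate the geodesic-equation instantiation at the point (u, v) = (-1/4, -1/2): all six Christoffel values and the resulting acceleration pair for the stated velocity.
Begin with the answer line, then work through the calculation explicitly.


Answer: Gamma_uuu = 0, Gamma_uuv = 0, Gamma_uvv = -324/409, Gamma_vuu = 0, Gamma_vuv = 0, Gamma_vvv = 126/409; accelerations (d^2u/dtau^2, d^2v/dtau^2) = (81/6544, -63/13088)

E = 10, F = -7/2, G = 85/36 at the point
E_u = 0, E_v = 0, F_u = 0, F_v = -9, G_u = 0, G_v = 7
EG - F^2 = 409/36;  g^inv = (36/409) * [[85/36, 7/2], [7/2, 10]]
first-kind symbols [ij,l] = (1/2)(d_i g_jl + d_j g_il - d_l g_ij): [uu,u] = E_u/2 = 0, [uu,v] = F_u - E_v/2 = 0, [uv,u] = E_v/2 = 0, [uv,v] = G_u/2 = 0, [vv,u] = F_v - G_u/2 = -9, [vv,v] = G_v/2 = 7/2
Gamma^u_ij = (G*[ij,u] - F*[ij,v])/(EG - F^2), Gamma^v_ij = (E*[ij,v] - F*[ij,u])/(EG - F^2)
Gamma_uuu = 0, Gamma_uuv = 0, Gamma_uvv = -324/409, Gamma_vuu = 0, Gamma_vuv = 0, Gamma_vvv = 126/409
d^2u/dtau^2 = -(Gamma_uuu*(5/4)^2 + 2*Gamma_uuv*(5/4)*(-1/8) + Gamma_uvv*(-1/8)^2) = 81/6544
d^2v/dtau^2 = -(Gamma_vuu*(5/4)^2 + 2*Gamma_vuv*(5/4)*(-1/8) + Gamma_vvv*(-1/8)^2) = -63/13088


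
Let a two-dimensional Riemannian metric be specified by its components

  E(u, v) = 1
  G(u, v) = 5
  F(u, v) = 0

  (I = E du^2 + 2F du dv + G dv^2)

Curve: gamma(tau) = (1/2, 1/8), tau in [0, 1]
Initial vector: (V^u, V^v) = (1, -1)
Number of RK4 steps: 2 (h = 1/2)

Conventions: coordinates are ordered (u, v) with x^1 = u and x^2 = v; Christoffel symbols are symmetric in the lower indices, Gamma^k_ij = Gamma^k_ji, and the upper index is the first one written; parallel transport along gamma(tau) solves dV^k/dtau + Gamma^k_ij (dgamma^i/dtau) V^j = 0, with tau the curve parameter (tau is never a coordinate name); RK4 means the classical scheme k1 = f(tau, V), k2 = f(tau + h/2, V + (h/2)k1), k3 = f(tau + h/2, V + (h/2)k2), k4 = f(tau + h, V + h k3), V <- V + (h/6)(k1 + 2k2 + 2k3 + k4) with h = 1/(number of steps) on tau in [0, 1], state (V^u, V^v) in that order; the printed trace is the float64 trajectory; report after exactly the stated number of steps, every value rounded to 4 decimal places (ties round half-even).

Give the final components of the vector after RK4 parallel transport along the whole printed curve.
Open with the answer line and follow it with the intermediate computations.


Answer: V^u = 1.0000, V^v = -1.0000

gamma'(tau) = (0, 0); f(tau, V)^k = -Gamma^k_ij(gamma(tau)) gamma'^i(tau) V^j; h = 1/2; intermediate values shown to 6 dp
curve data and Christoffel symbols at the stage parameters:
  tau = 0.000000: gamma = (0.500000, 0.125000), gamma' = (0.000000, 0.000000); Gamma_uuu = 0.000000, Gamma_uuv = 0.000000, Gamma_uvv = 0.000000, Gamma_vuu = 0.000000, Gamma_vuv = 0.000000, Gamma_vvv = 0.000000
  tau = 0.250000: gamma = (0.500000, 0.125000), gamma' = (0.000000, 0.000000); Gamma_uuu = 0.000000, Gamma_uuv = 0.000000, Gamma_uvv = 0.000000, Gamma_vuu = 0.000000, Gamma_vuv = 0.000000, Gamma_vvv = 0.000000
  tau = 0.500000: gamma = (0.500000, 0.125000), gamma' = (0.000000, 0.000000); Gamma_uuu = 0.000000, Gamma_uuv = 0.000000, Gamma_uvv = 0.000000, Gamma_vuu = 0.000000, Gamma_vuv = 0.000000, Gamma_vvv = 0.000000
  tau = 0.750000: gamma = (0.500000, 0.125000), gamma' = (0.000000, 0.000000); Gamma_uuu = 0.000000, Gamma_uuv = 0.000000, Gamma_uvv = 0.000000, Gamma_vuu = 0.000000, Gamma_vuv = 0.000000, Gamma_vvv = 0.000000
  tau = 1.000000: gamma = (0.500000, 0.125000), gamma' = (0.000000, 0.000000); Gamma_uuu = 0.000000, Gamma_uuv = 0.000000, Gamma_uvv = 0.000000, Gamma_vuu = 0.000000, Gamma_vuv = 0.000000, Gamma_vvv = 0.000000
step 0: V^u = 1.0000, V^v = -1.0000
step 1: k1 = (0.000000, 0.000000), k2 = (0.000000, 0.000000), k3 = (0.000000, 0.000000), k4 = (0.000000, 0.000000); V <- V + (h/6)(k1 + 2k2 + 2k3 + k4): V^u = 1.0000, V^v = -1.0000
step 2: k1 = (0.000000, 0.000000), k2 = (0.000000, 0.000000), k3 = (0.000000, 0.000000), k4 = (0.000000, 0.000000); V <- V + (h/6)(k1 + 2k2 + 2k3 + k4): V^u = 1.0000, V^v = -1.0000
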